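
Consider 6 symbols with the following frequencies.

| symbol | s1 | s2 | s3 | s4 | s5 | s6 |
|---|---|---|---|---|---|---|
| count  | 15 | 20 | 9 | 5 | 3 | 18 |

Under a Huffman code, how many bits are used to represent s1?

2

Repeatedly merge the two smallest:
merge s5(3) and s4(5): 8
merge 8 and s3(9): 17
merge s1(15) and 17: 32
merge s6(18) and s2(20): 38
merge 32 and 38: 70
s1 sits 2 levels below the root, so its codeword is 2 bits.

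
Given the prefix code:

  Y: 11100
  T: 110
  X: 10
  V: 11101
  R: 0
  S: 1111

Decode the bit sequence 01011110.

RXSR

Read left to right; each codeword is recognised as soon as it completes (prefix code):
  0→R | 10→X | 1111→S | 0→R
Decoded message: RXSR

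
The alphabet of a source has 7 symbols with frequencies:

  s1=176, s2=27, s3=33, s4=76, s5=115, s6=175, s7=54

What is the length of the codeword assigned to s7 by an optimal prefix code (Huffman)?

Repeatedly merge the two smallest:
s2(27) + s3(33) → 60
s7(54) + 60 → 114
s4(76) + 114 → 190
s5(115) + s6(175) → 290
s1(176) + 190 → 366
290 + 366 → 656
The subtree containing s7 is merged 4 times, so code length = 4.

4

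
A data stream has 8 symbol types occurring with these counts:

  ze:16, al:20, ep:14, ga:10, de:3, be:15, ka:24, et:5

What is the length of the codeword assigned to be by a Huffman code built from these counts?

Build the tree from the bottom:
combine de(3), et(5) → 8
combine 8, ga(10) → 18
combine ep(14), be(15) → 29
combine ze(16), 18 → 34
combine al(20), ka(24) → 44
combine 29, 34 → 63
combine 44, 63 → 107
be sits 3 levels below the root, so its codeword is 3 bits.

3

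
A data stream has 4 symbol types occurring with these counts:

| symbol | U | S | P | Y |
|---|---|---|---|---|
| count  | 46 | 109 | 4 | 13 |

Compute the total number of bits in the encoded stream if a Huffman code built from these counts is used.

252

Merge the two smallest weights repeatedly:
combine P(4), Y(13) → 17
combine 17, U(46) → 63
combine 63, S(109) → 172
Total encoded bits = sum of merged weights = 17 + 63 + 172 = 252.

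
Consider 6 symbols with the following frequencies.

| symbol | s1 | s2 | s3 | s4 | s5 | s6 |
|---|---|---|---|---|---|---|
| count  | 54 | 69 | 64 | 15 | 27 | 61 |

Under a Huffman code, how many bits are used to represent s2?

Repeatedly merge the two smallest:
s4(15) + s5(27) → 42
42 + s1(54) → 96
s6(61) + s3(64) → 125
s2(69) + 96 → 165
125 + 165 → 290
s2 sits 2 levels below the root, so its codeword is 2 bits.

2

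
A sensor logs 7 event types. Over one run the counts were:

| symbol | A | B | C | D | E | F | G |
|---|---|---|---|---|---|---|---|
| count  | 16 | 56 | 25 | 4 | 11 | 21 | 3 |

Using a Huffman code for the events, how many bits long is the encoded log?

321

Greedily combine the two least-frequent nodes:
G(3) + D(4) → 7
7 + E(11) → 18
A(16) + 18 → 34
F(21) + C(25) → 46
34 + 46 → 80
B(56) + 80 → 136
Each symbol's bit-cost is frequency × depth; summing gives 321 bits (equivalently 7 + 18 + 34 + 46 + 80 + 136).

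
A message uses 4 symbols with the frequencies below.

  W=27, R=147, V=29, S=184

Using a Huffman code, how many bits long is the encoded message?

Greedily combine the two least-frequent nodes:
merge W(27) and V(29): 56
merge 56 and R(147): 203
merge S(184) and 203: 387
The encoded length is the sum of every internal node's weight: 56 + 203 + 387 = 646 bits.

646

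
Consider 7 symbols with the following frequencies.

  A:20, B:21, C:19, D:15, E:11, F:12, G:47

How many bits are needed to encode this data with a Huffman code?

Greedily combine the two least-frequent nodes:
combine E(11), F(12) → 23
combine D(15), C(19) → 34
combine A(20), B(21) → 41
combine 23, 34 → 57
combine 41, G(47) → 88
combine 57, 88 → 145
The encoded length is the sum of every internal node's weight: 23 + 34 + 41 + 57 + 88 + 145 = 388 bits.

388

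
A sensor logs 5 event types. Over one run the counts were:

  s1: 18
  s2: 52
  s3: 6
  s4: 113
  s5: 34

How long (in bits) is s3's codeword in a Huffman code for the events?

4

Huffman merges, smallest pair first:
combine s3(6), s1(18) → 24
combine 24, s5(34) → 58
combine s2(52), 58 → 110
combine 110, s4(113) → 223
s3 sits 4 levels below the root, so its codeword is 4 bits.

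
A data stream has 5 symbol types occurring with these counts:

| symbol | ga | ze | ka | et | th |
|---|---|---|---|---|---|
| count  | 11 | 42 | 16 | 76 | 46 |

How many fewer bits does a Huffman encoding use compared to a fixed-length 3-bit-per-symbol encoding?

Fixed-length: 3 bits × 191 symbols = 573 bits.
Huffman merges:
ga(11) + ka(16) → 27
27 + ze(42) → 69
th(46) + 69 → 115
et(76) + 115 → 191
Huffman total = 27 + 69 + 115 + 191 = 402 bits.
Saving = 573 − 402 = 171 bits.

171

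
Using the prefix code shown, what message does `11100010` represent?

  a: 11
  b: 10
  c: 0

Read left to right; each codeword is recognised as soon as it completes (prefix code):
  11→a | 10→b | 0→c | 0→c | 10→b
Decoded message: abccb

abccb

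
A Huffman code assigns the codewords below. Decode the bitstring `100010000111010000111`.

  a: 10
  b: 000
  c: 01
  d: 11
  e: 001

Read left to right; each codeword is recognised as soon as it completes (prefix code):
  10→a | 001→e | 000→b | 01→c | 11→d | 01→c | 000→b | 01→c | 11→d
Decoded message: aebcdcbcd

aebcdcbcd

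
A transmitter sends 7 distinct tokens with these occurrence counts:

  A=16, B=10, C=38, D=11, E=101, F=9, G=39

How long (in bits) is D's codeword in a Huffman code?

4

Repeatedly merge the two smallest:
combine F(9), B(10) → 19
combine D(11), A(16) → 27
combine 19, 27 → 46
combine C(38), G(39) → 77
combine 46, 77 → 123
combine E(101), 123 → 224
D's leaf is at depth 4, giving a 4-bit codeword.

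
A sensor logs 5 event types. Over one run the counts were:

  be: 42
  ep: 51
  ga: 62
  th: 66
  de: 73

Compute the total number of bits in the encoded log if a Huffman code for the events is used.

Build the Huffman tree bottom-up:
merge be(42) and ep(51): 93
merge ga(62) and th(66): 128
merge de(73) and 93: 166
merge 128 and 166: 294
Each symbol's bit-cost is frequency × depth; summing gives 681 bits (equivalently 93 + 128 + 166 + 294).

681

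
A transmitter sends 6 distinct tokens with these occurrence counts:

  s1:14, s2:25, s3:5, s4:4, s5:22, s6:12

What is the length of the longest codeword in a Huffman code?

Merge the two lowest-weight nodes at each step:
s4(4) + s3(5) → 9
9 + s6(12) → 21
s1(14) + 21 → 35
s5(22) + s2(25) → 47
35 + 47 → 82
The first pair merged (s4, s3) ends up deepest, at depth 4.

4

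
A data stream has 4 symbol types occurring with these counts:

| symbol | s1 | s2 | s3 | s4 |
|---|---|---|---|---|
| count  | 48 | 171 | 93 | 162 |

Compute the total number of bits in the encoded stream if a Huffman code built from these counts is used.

Build the Huffman tree bottom-up:
merge s1(48) and s3(93): 141
merge 141 and s4(162): 303
merge s2(171) and 303: 474
Total encoded bits = sum of merged weights = 141 + 303 + 474 = 918.

918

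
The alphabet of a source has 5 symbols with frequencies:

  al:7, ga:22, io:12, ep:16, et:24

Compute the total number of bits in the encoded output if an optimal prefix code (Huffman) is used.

181

Merge the two smallest weights repeatedly:
al(7) + io(12) → 19
ep(16) + 19 → 35
ga(22) + et(24) → 46
35 + 46 → 81
Total encoded bits = sum of merged weights = 19 + 35 + 46 + 81 = 181.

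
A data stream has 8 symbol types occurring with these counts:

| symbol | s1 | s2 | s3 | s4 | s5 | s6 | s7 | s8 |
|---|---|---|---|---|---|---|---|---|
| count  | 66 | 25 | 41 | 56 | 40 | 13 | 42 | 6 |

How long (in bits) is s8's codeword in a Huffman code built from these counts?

5

Repeatedly merge the two smallest:
combine s8(6), s6(13) → 19
combine 19, s2(25) → 44
combine s5(40), s3(41) → 81
combine s7(42), 44 → 86
combine s4(56), s1(66) → 122
combine 81, 86 → 167
combine 122, 167 → 289
s8 sits 5 levels below the root, so its codeword is 5 bits.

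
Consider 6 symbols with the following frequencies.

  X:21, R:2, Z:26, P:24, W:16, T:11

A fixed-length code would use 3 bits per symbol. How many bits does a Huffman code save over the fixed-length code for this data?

Fixed-length: 3 bits × 100 symbols = 300 bits.
Huffman merges:
combine R(2), T(11) → 13
combine 13, W(16) → 29
combine X(21), P(24) → 45
combine Z(26), 29 → 55
combine 45, 55 → 100
Huffman total = 13 + 29 + 45 + 55 + 100 = 242 bits.
Saving = 300 − 242 = 58 bits.

58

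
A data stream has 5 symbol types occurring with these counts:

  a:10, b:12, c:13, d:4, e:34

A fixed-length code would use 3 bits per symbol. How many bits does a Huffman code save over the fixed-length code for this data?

68

Fixed-length: 3 bits × 73 symbols = 219 bits.
Huffman merges:
combine d(4), a(10) → 14
combine b(12), c(13) → 25
combine 14, 25 → 39
combine e(34), 39 → 73
Huffman total = 14 + 25 + 39 + 73 = 151 bits.
Saving = 219 − 151 = 68 bits.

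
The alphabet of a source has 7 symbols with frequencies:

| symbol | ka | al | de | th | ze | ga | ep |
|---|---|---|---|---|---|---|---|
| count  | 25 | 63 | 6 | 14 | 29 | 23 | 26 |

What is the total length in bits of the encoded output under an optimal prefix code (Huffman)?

Merge the two smallest weights repeatedly:
merge de(6) and th(14): 20
merge 20 and ga(23): 43
merge ka(25) and ep(26): 51
merge ze(29) and 43: 72
merge 51 and al(63): 114
merge 72 and 114: 186
Each symbol's bit-cost is frequency × depth; summing gives 486 bits (equivalently 20 + 43 + 51 + 72 + 114 + 186).

486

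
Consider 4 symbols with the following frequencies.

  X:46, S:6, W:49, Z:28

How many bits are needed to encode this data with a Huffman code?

Merge the two smallest weights repeatedly:
merge S(6) and Z(28): 34
merge 34 and X(46): 80
merge W(49) and 80: 129
The encoded length is the sum of every internal node's weight: 34 + 80 + 129 = 243 bits.

243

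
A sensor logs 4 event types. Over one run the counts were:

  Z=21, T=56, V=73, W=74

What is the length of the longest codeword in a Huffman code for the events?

2

Merge the two lowest-weight nodes at each step:
merge Z(21) and T(56): 77
merge V(73) and W(74): 147
merge 77 and 147: 224
The rarest symbols sit at the bottom; the longest codeword is 2 bits.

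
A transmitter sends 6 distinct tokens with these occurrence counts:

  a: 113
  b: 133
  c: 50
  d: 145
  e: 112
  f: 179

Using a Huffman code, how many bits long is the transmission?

1872

Merge the two smallest weights repeatedly:
c(50) + e(112) → 162
a(113) + b(133) → 246
d(145) + 162 → 307
f(179) + 246 → 425
307 + 425 → 732
Total encoded bits = sum of merged weights = 162 + 246 + 307 + 425 + 732 = 1872.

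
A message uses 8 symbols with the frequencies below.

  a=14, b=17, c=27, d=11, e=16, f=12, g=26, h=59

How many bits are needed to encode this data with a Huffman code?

Build the Huffman tree bottom-up:
merge d(11) and f(12): 23
merge a(14) and e(16): 30
merge b(17) and 23: 40
merge g(26) and c(27): 53
merge 30 and 40: 70
merge 53 and h(59): 112
merge 70 and 112: 182
Each symbol's bit-cost is frequency × depth; summing gives 510 bits (equivalently 23 + 30 + 40 + 53 + 70 + 112 + 182).

510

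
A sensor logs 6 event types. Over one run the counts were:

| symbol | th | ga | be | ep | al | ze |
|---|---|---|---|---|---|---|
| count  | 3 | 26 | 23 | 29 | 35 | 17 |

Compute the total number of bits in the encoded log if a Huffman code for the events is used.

Build the Huffman tree bottom-up:
merge th(3) and ze(17): 20
merge 20 and be(23): 43
merge ga(26) and ep(29): 55
merge al(35) and 43: 78
merge 55 and 78: 133
The encoded length is the sum of every internal node's weight: 20 + 43 + 55 + 78 + 133 = 329 bits.

329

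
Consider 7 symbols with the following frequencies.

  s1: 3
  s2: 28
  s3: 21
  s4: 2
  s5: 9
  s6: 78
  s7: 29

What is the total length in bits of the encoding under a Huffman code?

373

Merge the two smallest weights repeatedly:
s4(2) + s1(3) → 5
5 + s5(9) → 14
14 + s3(21) → 35
s2(28) + s7(29) → 57
35 + 57 → 92
s6(78) + 92 → 170
Each symbol's bit-cost is frequency × depth; summing gives 373 bits (equivalently 5 + 14 + 35 + 57 + 92 + 170).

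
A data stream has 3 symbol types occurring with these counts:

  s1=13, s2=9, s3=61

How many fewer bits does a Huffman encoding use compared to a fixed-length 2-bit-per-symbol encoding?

Fixed-length: 2 bits × 83 symbols = 166 bits.
Huffman merges:
merge s2(9) and s1(13): 22
merge 22 and s3(61): 83
Huffman total = 22 + 83 = 105 bits.
Saving = 166 − 105 = 61 bits.

61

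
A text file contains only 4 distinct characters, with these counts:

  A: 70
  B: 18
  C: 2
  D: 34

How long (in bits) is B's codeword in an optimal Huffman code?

Repeatedly merge the two smallest:
C(2) + B(18) → 20
20 + D(34) → 54
54 + A(70) → 124
B sits 3 levels below the root, so its codeword is 3 bits.

3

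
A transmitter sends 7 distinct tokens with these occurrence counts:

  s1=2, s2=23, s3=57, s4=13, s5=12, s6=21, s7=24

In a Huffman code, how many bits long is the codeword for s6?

3

Repeatedly merge the two smallest:
merge s1(2) and s5(12): 14
merge s4(13) and 14: 27
merge s6(21) and s2(23): 44
merge s7(24) and 27: 51
merge 44 and 51: 95
merge s3(57) and 95: 152
s6 sits 3 levels below the root, so its codeword is 3 bits.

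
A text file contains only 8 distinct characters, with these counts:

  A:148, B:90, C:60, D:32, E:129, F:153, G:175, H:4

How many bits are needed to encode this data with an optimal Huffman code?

Greedily combine the two least-frequent nodes:
H(4) + D(32) → 36
36 + C(60) → 96
B(90) + 96 → 186
E(129) + A(148) → 277
F(153) + G(175) → 328
186 + 277 → 463
328 + 463 → 791
The encoded length is the sum of every internal node's weight: 36 + 96 + 186 + 277 + 328 + 463 + 791 = 2177 bits.

2177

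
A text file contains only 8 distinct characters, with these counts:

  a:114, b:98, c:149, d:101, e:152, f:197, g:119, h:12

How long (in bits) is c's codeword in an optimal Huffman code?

Huffman merges, smallest pair first:
combine h(12), b(98) → 110
combine d(101), 110 → 211
combine a(114), g(119) → 233
combine c(149), e(152) → 301
combine f(197), 211 → 408
combine 233, 301 → 534
combine 408, 534 → 942
c sits 3 levels below the root, so its codeword is 3 bits.

3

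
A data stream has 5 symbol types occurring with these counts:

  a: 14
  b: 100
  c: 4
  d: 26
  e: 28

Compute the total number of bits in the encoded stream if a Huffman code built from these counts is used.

Greedily combine the two least-frequent nodes:
merge c(4) and a(14): 18
merge 18 and d(26): 44
merge e(28) and 44: 72
merge 72 and b(100): 172
The encoded length is the sum of every internal node's weight: 18 + 44 + 72 + 172 = 306 bits.

306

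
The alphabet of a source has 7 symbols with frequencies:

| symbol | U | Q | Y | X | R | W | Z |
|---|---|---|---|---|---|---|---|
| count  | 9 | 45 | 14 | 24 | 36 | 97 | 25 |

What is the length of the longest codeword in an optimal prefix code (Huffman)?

Merge the two lowest-weight nodes at each step:
merge U(9) and Y(14): 23
merge 23 and X(24): 47
merge Z(25) and R(36): 61
merge Q(45) and 47: 92
merge 61 and 92: 153
merge W(97) and 153: 250
The rarest symbols sit at the bottom; the longest codeword is 5 bits.

5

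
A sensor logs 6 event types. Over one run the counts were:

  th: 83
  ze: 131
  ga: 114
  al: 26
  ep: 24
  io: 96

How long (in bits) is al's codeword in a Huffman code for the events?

Repeatedly merge the two smallest:
ep(24) + al(26) → 50
50 + th(83) → 133
io(96) + ga(114) → 210
ze(131) + 133 → 264
210 + 264 → 474
The subtree containing al is merged 4 times, so code length = 4.

4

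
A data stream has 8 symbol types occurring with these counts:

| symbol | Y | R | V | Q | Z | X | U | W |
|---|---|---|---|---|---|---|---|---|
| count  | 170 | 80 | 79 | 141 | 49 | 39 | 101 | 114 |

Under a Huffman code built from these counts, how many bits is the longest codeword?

Merge the two lowest-weight nodes at each step:
merge X(39) and Z(49): 88
merge V(79) and R(80): 159
merge 88 and U(101): 189
merge W(114) and Q(141): 255
merge 159 and Y(170): 329
merge 189 and 255: 444
merge 329 and 444: 773
The rarest symbols sit at the bottom; the longest codeword is 4 bits.

4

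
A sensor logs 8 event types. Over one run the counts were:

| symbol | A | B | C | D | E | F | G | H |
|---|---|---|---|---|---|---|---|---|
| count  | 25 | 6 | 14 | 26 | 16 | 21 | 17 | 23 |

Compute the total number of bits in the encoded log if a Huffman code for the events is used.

438

Greedily combine the two least-frequent nodes:
merge B(6) and C(14): 20
merge E(16) and G(17): 33
merge 20 and F(21): 41
merge H(23) and A(25): 48
merge D(26) and 33: 59
merge 41 and 48: 89
merge 59 and 89: 148
The encoded length is the sum of every internal node's weight: 20 + 33 + 41 + 48 + 59 + 89 + 148 = 438 bits.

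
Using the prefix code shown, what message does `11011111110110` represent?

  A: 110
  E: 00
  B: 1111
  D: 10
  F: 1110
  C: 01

Read left to right; each codeword is recognised as soon as it completes (prefix code):
  110→A | 1111→B | 1110→F | 110→A
Decoded message: ABFA

ABFA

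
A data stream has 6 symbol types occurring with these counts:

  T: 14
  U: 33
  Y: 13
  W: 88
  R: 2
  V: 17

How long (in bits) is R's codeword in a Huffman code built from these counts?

5

Repeatedly merge the two smallest:
merge R(2) and Y(13): 15
merge T(14) and 15: 29
merge V(17) and 29: 46
merge U(33) and 46: 79
merge 79 and W(88): 167
R's leaf is at depth 5, giving a 5-bit codeword.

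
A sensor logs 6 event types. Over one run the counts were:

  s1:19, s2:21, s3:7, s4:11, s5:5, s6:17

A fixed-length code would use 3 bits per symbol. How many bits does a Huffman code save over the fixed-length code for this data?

Fixed-length: 3 bits × 80 symbols = 240 bits.
Huffman merges:
s5(5) + s3(7) → 12
s4(11) + 12 → 23
s6(17) + s1(19) → 36
s2(21) + 23 → 44
36 + 44 → 80
Huffman total = 12 + 23 + 36 + 44 + 80 = 195 bits.
Saving = 240 − 195 = 45 bits.

45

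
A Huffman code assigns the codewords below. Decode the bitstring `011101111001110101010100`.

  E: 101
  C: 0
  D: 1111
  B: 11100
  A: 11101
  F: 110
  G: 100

Read left to right; each codeword is recognised as soon as it completes (prefix code):
  0→C | 11101→A | 11100→B | 11101→A | 0→C | 101→E | 0→C | 100→G
Decoded message: CABACECG

CABACECG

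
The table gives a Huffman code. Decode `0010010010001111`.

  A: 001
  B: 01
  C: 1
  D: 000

Read left to right; each codeword is recognised as soon as it completes (prefix code):
  001→A | 001→A | 001→A | 000→D | 1→C | 1→C | 1→C | 1→C
Decoded message: AAADCCCC

AAADCCCC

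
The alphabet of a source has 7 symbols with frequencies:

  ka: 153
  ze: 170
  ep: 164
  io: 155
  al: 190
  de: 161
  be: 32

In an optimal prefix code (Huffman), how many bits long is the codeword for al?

Repeatedly merge the two smallest:
be(32) + ka(153) → 185
io(155) + de(161) → 316
ep(164) + ze(170) → 334
185 + al(190) → 375
316 + 334 → 650
375 + 650 → 1025
al's leaf is at depth 2, giving a 2-bit codeword.

2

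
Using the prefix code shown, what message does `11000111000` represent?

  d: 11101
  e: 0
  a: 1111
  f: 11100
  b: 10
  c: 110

ceefe

Read left to right; each codeword is recognised as soon as it completes (prefix code):
  110→c | 0→e | 0→e | 11100→f | 0→e
Decoded message: ceefe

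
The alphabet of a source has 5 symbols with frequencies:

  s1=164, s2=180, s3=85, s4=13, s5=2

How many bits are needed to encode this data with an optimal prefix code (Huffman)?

823

Merge the two smallest weights repeatedly:
s5(2) + s4(13) → 15
15 + s3(85) → 100
100 + s1(164) → 264
s2(180) + 264 → 444
The encoded length is the sum of every internal node's weight: 15 + 100 + 264 + 444 = 823 bits.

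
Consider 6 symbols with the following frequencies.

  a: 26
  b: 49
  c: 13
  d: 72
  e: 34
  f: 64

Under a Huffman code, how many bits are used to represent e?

Huffman merges, smallest pair first:
c(13) + a(26) → 39
e(34) + 39 → 73
b(49) + f(64) → 113
d(72) + 73 → 145
113 + 145 → 258
The subtree containing e is merged 3 times, so code length = 3.

3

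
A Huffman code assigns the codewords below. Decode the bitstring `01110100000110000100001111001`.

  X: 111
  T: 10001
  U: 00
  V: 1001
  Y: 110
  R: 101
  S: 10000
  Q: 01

QYSQSSXV

Read left to right; each codeword is recognised as soon as it completes (prefix code):
  01→Q | 110→Y | 10000→S | 01→Q | 10000→S | 10000→S | 111→X | 1001→V
Decoded message: QYSQSSXV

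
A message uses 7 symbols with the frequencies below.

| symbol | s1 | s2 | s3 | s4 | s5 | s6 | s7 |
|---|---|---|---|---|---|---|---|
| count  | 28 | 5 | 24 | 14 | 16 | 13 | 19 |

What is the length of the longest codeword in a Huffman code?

4

Merge the two lowest-weight nodes at each step:
s2(5) + s6(13) → 18
s4(14) + s5(16) → 30
18 + s7(19) → 37
s3(24) + s1(28) → 52
30 + 37 → 67
52 + 67 → 119
Maximum depth reached is 4.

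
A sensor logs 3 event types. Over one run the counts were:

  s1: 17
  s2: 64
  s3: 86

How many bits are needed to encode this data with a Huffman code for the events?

248

Merge the two smallest weights repeatedly:
merge s1(17) and s2(64): 81
merge 81 and s3(86): 167
Each symbol's bit-cost is frequency × depth; summing gives 248 bits (equivalently 81 + 167).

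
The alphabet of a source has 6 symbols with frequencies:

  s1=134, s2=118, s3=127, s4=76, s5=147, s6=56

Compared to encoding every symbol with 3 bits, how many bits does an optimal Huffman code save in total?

Fixed-length: 3 bits × 658 symbols = 1974 bits.
Huffman merges:
s6(56) + s4(76) → 132
s2(118) + s3(127) → 245
132 + s1(134) → 266
s5(147) + 245 → 392
266 + 392 → 658
Huffman total = 132 + 245 + 266 + 392 + 658 = 1693 bits.
Saving = 1974 − 1693 = 281 bits.

281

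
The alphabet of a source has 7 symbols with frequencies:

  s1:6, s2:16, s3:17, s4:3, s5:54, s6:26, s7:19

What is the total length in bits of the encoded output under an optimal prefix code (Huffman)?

Merge the two smallest weights repeatedly:
s4(3) + s1(6) → 9
9 + s2(16) → 25
s3(17) + s7(19) → 36
25 + s6(26) → 51
36 + 51 → 87
s5(54) + 87 → 141
Each symbol's bit-cost is frequency × depth; summing gives 349 bits (equivalently 9 + 25 + 36 + 51 + 87 + 141).

349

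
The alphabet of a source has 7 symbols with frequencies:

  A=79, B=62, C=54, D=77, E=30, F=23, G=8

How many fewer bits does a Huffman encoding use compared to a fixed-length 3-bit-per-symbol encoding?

Fixed-length: 3 bits × 333 symbols = 999 bits.
Huffman merges:
merge G(8) and F(23): 31
merge E(30) and 31: 61
merge C(54) and 61: 115
merge B(62) and D(77): 139
merge A(79) and 115: 194
merge 139 and 194: 333
Huffman total = 31 + 61 + 115 + 139 + 194 + 333 = 873 bits.
Saving = 999 − 873 = 126 bits.

126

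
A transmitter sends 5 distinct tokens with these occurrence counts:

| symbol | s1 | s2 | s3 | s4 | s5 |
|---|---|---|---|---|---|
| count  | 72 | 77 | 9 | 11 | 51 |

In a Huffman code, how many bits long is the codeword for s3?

4

Repeatedly merge the two smallest:
s3(9) + s4(11) → 20
20 + s5(51) → 71
71 + s1(72) → 143
s2(77) + 143 → 220
s3 sits 4 levels below the root, so its codeword is 4 bits.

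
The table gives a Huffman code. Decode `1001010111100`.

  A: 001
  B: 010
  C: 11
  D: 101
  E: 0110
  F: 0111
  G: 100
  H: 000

GDFG

Read left to right; each codeword is recognised as soon as it completes (prefix code):
  100→G | 101→D | 0111→F | 100→G
Decoded message: GDFG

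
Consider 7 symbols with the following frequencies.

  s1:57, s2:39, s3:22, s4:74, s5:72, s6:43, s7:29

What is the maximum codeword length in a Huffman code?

Merge the two lowest-weight nodes at each step:
combine s3(22), s7(29) → 51
combine s2(39), s6(43) → 82
combine 51, s1(57) → 108
combine s5(72), s4(74) → 146
combine 82, 108 → 190
combine 146, 190 → 336
The first pair merged (s3, s7) ends up deepest, at depth 4.

4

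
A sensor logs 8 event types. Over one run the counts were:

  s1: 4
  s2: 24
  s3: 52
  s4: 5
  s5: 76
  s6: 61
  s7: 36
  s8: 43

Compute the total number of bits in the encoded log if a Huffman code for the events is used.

808

Build the Huffman tree bottom-up:
s1(4) + s4(5) → 9
9 + s2(24) → 33
33 + s7(36) → 69
s8(43) + s3(52) → 95
s6(61) + 69 → 130
s5(76) + 95 → 171
130 + 171 → 301
Total encoded bits = sum of merged weights = 9 + 33 + 69 + 95 + 130 + 171 + 301 = 808.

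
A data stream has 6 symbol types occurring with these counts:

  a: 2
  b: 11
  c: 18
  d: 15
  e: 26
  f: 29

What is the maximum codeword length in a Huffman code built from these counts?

Merge the two lowest-weight nodes at each step:
a(2) + b(11) → 13
13 + d(15) → 28
c(18) + e(26) → 44
28 + f(29) → 57
44 + 57 → 101
The first pair merged (a, b) ends up deepest, at depth 4.

4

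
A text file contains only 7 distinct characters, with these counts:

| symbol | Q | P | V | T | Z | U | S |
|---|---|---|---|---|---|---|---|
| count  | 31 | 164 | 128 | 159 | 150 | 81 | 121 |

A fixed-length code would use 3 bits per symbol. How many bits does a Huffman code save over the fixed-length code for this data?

Fixed-length: 3 bits × 834 symbols = 2502 bits.
Huffman merges:
merge Q(31) and U(81): 112
merge 112 and S(121): 233
merge V(128) and Z(150): 278
merge T(159) and P(164): 323
merge 233 and 278: 511
merge 323 and 511: 834
Huffman total = 112 + 233 + 278 + 323 + 511 + 834 = 2291 bits.
Saving = 2502 − 2291 = 211 bits.

211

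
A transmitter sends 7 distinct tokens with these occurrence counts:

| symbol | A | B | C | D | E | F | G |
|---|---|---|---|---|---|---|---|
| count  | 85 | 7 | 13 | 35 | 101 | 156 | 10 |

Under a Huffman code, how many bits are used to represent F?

Repeatedly merge the two smallest:
merge B(7) and G(10): 17
merge C(13) and 17: 30
merge 30 and D(35): 65
merge 65 and A(85): 150
merge E(101) and 150: 251
merge F(156) and 251: 407
F is a child of the root — depth 1, so its codeword is a single bit.

1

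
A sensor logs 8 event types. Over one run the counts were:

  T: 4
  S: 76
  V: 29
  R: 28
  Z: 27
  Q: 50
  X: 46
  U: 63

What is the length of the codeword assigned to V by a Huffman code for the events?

4

Huffman merges, smallest pair first:
merge T(4) and Z(27): 31
merge R(28) and V(29): 57
merge 31 and X(46): 77
merge Q(50) and 57: 107
merge U(63) and S(76): 139
merge 77 and 107: 184
merge 139 and 184: 323
The subtree containing V is merged 4 times, so code length = 4.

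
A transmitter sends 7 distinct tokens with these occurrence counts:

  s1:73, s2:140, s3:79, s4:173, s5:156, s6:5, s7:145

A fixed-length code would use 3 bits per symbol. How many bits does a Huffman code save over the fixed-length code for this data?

Fixed-length: 3 bits × 771 symbols = 2313 bits.
Huffman merges:
s6(5) + s1(73) → 78
78 + s3(79) → 157
s2(140) + s7(145) → 285
s5(156) + 157 → 313
s4(173) + 285 → 458
313 + 458 → 771
Huffman total = 78 + 157 + 285 + 313 + 458 + 771 = 2062 bits.
Saving = 2313 − 2062 = 251 bits.

251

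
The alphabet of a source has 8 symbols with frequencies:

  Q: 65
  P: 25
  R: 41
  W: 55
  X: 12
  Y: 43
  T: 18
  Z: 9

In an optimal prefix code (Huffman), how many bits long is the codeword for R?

Repeatedly merge the two smallest:
merge Z(9) and X(12): 21
merge T(18) and 21: 39
merge P(25) and 39: 64
merge R(41) and Y(43): 84
merge W(55) and 64: 119
merge Q(65) and 84: 149
merge 119 and 149: 268
R sits 3 levels below the root, so its codeword is 3 bits.

3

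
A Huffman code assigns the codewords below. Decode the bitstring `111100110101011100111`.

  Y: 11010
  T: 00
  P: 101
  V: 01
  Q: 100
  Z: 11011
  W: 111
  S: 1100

Read left to right; each codeword is recognised as soon as it completes (prefix code):
  111→W | 100→Q | 11010→Y | 101→P | 1100→S | 111→W
Decoded message: WQYPSW

WQYPSW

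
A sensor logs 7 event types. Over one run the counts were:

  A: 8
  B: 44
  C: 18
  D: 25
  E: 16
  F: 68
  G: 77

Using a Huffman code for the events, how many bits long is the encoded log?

645

Merge the two smallest weights repeatedly:
combine A(8), E(16) → 24
combine C(18), 24 → 42
combine D(25), 42 → 67
combine B(44), 67 → 111
combine F(68), G(77) → 145
combine 111, 145 → 256
Each symbol's bit-cost is frequency × depth; summing gives 645 bits (equivalently 24 + 42 + 67 + 111 + 145 + 256).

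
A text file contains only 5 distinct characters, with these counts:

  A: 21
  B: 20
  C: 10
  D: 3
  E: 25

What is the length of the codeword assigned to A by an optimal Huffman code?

2

Build the tree from the bottom:
combine D(3), C(10) → 13
combine 13, B(20) → 33
combine A(21), E(25) → 46
combine 33, 46 → 79
The subtree containing A is merged 2 times, so code length = 2.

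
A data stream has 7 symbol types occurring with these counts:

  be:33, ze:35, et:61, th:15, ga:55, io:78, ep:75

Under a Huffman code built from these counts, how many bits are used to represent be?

4

Huffman merges, smallest pair first:
th(15) + be(33) → 48
ze(35) + 48 → 83
ga(55) + et(61) → 116
ep(75) + io(78) → 153
83 + 116 → 199
153 + 199 → 352
be sits 4 levels below the root, so its codeword is 4 bits.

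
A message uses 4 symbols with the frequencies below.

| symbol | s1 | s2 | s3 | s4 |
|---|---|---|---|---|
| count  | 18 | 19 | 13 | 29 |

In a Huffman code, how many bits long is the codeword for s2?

2

Build the tree from the bottom:
merge s3(13) and s1(18): 31
merge s2(19) and s4(29): 48
merge 31 and 48: 79
s2's leaf is at depth 2, giving a 2-bit codeword.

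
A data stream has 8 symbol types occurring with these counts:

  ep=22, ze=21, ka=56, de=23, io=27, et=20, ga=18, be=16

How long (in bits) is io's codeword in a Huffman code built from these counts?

Repeatedly merge the two smallest:
be(16) + ga(18) → 34
et(20) + ze(21) → 41
ep(22) + de(23) → 45
io(27) + 34 → 61
41 + 45 → 86
ka(56) + 61 → 117
86 + 117 → 203
io's leaf is at depth 3, giving a 3-bit codeword.

3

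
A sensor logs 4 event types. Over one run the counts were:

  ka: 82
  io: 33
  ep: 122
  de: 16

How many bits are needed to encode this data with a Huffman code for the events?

433

Greedily combine the two least-frequent nodes:
combine de(16), io(33) → 49
combine 49, ka(82) → 131
combine ep(122), 131 → 253
The encoded length is the sum of every internal node's weight: 49 + 131 + 253 = 433 bits.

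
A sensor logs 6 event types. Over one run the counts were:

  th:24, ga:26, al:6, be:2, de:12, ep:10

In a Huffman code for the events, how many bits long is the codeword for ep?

3

Repeatedly merge the two smallest:
combine be(2), al(6) → 8
combine 8, ep(10) → 18
combine de(12), 18 → 30
combine th(24), ga(26) → 50
combine 30, 50 → 80
ep sits 3 levels below the root, so its codeword is 3 bits.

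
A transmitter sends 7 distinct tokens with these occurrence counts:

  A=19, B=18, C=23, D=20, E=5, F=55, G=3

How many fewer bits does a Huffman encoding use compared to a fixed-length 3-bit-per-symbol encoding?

Fixed-length: 3 bits × 143 symbols = 429 bits.
Huffman merges:
combine G(3), E(5) → 8
combine 8, B(18) → 26
combine A(19), D(20) → 39
combine C(23), 26 → 49
combine 39, 49 → 88
combine F(55), 88 → 143
Huffman total = 8 + 26 + 39 + 49 + 88 + 143 = 353 bits.
Saving = 429 − 353 = 76 bits.

76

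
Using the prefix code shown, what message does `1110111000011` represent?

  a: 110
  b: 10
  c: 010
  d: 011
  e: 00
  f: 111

Read left to right; each codeword is recognised as soon as it completes (prefix code):
  111→f | 011→d | 10→b | 00→e | 011→d
Decoded message: fdbed

fdbed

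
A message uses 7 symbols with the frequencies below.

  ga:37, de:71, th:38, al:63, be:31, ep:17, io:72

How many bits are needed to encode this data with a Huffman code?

Merge the two smallest weights repeatedly:
merge ep(17) and be(31): 48
merge ga(37) and th(38): 75
merge 48 and al(63): 111
merge de(71) and io(72): 143
merge 75 and 111: 186
merge 143 and 186: 329
Total encoded bits = sum of merged weights = 48 + 75 + 111 + 143 + 186 + 329 = 892.

892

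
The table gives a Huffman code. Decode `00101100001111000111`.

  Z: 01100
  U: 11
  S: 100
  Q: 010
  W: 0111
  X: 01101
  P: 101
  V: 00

Read left to right; each codeword is recognised as soon as it completes (prefix code):
  00→V | 101→P | 100→S | 00→V | 11→U | 11→U | 00→V | 0111→W
Decoded message: VPSVUUVW

VPSVUUVW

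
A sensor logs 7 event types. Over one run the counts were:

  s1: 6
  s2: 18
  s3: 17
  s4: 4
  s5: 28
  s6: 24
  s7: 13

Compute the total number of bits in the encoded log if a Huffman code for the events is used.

Greedily combine the two least-frequent nodes:
combine s4(4), s1(6) → 10
combine 10, s7(13) → 23
combine s3(17), s2(18) → 35
combine 23, s6(24) → 47
combine s5(28), 35 → 63
combine 47, 63 → 110
The encoded length is the sum of every internal node's weight: 10 + 23 + 35 + 47 + 63 + 110 = 288 bits.

288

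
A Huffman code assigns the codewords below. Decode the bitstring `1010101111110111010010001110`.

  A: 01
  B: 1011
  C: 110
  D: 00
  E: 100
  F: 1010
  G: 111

Read left to right; each codeword is recognised as soon as it completes (prefix code):
  1010→F | 1011→B | 111→G | 1011→B | 1010→F | 01→A | 00→D | 01→A | 110→C
Decoded message: FBGBFADAC

FBGBFADAC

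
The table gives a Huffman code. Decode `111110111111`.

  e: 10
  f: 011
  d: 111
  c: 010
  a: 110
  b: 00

Read left to right; each codeword is recognised as soon as it completes (prefix code):
  111→d | 110→a | 111→d | 111→d
Decoded message: dadd

dadd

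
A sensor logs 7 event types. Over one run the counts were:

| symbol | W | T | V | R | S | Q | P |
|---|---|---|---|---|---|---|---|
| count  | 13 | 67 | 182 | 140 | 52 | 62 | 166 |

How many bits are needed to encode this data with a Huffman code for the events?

1750

Greedily combine the two least-frequent nodes:
combine W(13), S(52) → 65
combine Q(62), 65 → 127
combine T(67), 127 → 194
combine R(140), P(166) → 306
combine V(182), 194 → 376
combine 306, 376 → 682
The encoded length is the sum of every internal node's weight: 65 + 127 + 194 + 306 + 376 + 682 = 1750 bits.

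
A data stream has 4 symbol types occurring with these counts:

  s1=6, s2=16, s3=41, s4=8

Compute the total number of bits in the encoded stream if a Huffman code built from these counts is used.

Merge the two smallest weights repeatedly:
merge s1(6) and s4(8): 14
merge 14 and s2(16): 30
merge 30 and s3(41): 71
Total encoded bits = sum of merged weights = 14 + 30 + 71 = 115.

115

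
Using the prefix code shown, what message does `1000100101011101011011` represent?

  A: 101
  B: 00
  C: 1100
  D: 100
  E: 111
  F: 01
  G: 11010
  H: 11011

DFBAFGH

Read left to right; each codeword is recognised as soon as it completes (prefix code):
  100→D | 01→F | 00→B | 101→A | 01→F | 11010→G | 11011→H
Decoded message: DFBAFGH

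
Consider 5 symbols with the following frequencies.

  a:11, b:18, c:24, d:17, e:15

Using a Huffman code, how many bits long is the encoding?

Merge the two smallest weights repeatedly:
merge a(11) and e(15): 26
merge d(17) and b(18): 35
merge c(24) and 26: 50
merge 35 and 50: 85
The encoded length is the sum of every internal node's weight: 26 + 35 + 50 + 85 = 196 bits.

196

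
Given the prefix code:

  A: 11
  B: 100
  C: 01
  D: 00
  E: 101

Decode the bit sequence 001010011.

Read left to right; each codeword is recognised as soon as it completes (prefix code):
  00→D | 101→E | 00→D | 11→A
Decoded message: DEDA

DEDA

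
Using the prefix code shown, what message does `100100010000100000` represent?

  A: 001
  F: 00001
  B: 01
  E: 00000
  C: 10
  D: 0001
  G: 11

Read left to right; each codeword is recognised as soon as it completes (prefix code):
  10→C | 01→B | 0001→D | 00001→F | 00000→E
Decoded message: CBDFE

CBDFE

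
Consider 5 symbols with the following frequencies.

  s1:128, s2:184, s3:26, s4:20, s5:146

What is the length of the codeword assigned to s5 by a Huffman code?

Huffman merges, smallest pair first:
merge s4(20) and s3(26): 46
merge 46 and s1(128): 174
merge s5(146) and 174: 320
merge s2(184) and 320: 504
s5's leaf is at depth 2, giving a 2-bit codeword.

2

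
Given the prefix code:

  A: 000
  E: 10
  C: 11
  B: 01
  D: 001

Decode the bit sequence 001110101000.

DCBBA

Read left to right; each codeword is recognised as soon as it completes (prefix code):
  001→D | 11→C | 01→B | 01→B | 000→A
Decoded message: DCBBA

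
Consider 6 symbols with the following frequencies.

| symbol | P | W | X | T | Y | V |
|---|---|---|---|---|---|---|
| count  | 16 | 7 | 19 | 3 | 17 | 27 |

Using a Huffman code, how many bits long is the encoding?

214

Build the Huffman tree bottom-up:
T(3) + W(7) → 10
10 + P(16) → 26
Y(17) + X(19) → 36
26 + V(27) → 53
36 + 53 → 89
Each symbol's bit-cost is frequency × depth; summing gives 214 bits (equivalently 10 + 26 + 36 + 53 + 89).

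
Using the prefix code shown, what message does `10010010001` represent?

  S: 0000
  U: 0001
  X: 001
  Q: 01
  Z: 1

Read left to right; each codeword is recognised as soon as it completes (prefix code):
  1→Z | 001→X | 001→X | 0001→U
Decoded message: ZXXU

ZXXU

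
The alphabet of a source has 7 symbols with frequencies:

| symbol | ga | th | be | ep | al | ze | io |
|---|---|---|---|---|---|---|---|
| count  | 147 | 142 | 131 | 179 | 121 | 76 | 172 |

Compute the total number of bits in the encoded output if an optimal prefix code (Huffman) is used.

Build the Huffman tree bottom-up:
merge ze(76) and al(121): 197
merge be(131) and th(142): 273
merge ga(147) and io(172): 319
merge ep(179) and 197: 376
merge 273 and 319: 592
merge 376 and 592: 968
The encoded length is the sum of every internal node's weight: 197 + 273 + 319 + 376 + 592 + 968 = 2725 bits.

2725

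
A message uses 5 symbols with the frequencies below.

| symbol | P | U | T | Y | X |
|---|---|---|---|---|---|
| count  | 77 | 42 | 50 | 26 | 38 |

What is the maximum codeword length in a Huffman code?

Merge the two lowest-weight nodes at each step:
merge Y(26) and X(38): 64
merge U(42) and T(50): 92
merge 64 and P(77): 141
merge 92 and 141: 233
The first pair merged (Y, X) ends up deepest, at depth 3.

3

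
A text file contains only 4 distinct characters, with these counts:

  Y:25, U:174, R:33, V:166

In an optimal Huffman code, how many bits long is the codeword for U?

Huffman merges, smallest pair first:
Y(25) + R(33) → 58
58 + V(166) → 224
U(174) + 224 → 398
U sits one level below the root: a 1-bit codeword.

1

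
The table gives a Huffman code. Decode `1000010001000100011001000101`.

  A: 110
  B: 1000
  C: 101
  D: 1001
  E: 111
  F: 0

BFBBBAFBC

Read left to right; each codeword is recognised as soon as it completes (prefix code):
  1000→B | 0→F | 1000→B | 1000→B | 1000→B | 110→A | 0→F | 1000→B | 101→C
Decoded message: BFBBBAFBC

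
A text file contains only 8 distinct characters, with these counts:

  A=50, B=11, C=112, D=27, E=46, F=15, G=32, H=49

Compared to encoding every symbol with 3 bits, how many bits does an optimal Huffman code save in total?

86

Fixed-length: 3 bits × 342 symbols = 1026 bits.
Huffman merges:
combine B(11), F(15) → 26
combine 26, D(27) → 53
combine G(32), E(46) → 78
combine H(49), A(50) → 99
combine 53, 78 → 131
combine 99, C(112) → 211
combine 131, 211 → 342
Huffman total = 26 + 53 + 78 + 99 + 131 + 211 + 342 = 940 bits.
Saving = 1026 − 940 = 86 bits.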